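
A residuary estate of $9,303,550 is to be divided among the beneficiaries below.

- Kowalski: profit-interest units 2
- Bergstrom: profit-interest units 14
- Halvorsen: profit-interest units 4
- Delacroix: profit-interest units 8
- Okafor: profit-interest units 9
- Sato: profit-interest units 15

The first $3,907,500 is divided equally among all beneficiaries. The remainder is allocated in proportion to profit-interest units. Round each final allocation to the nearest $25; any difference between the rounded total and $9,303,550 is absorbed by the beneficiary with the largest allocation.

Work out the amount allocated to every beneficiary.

Equal tier: $3,907,500 ÷ 6 = $651,250 apiece.
Remainder $5,396,050 by profit-interest units (total 52): Kowalski 207,540.38 → $207,550; Bergstrom 1,452,782.69 → $1,452,775; Halvorsen 415,080.77 → $415,075; Delacroix 830,161.54 → $830,150; Okafor 933,931.73 → $933,925; Sato 1,556,552.88 → $1,556,550.
Rounding difference +$25 on remainder applied to Sato.
Totals: Kowalski $651,250 + $207,550 = $858,800; Bergstrom $651,250 + $1,452,775 = $2,104,025; Halvorsen $651,250 + $415,075 = $1,066,325; Delacroix $651,250 + $830,150 = $1,481,400; Okafor $651,250 + $933,925 = $1,585,175; Sato $651,250 + $1,556,575 = $2,207,825.

Kowalski: $858,800 | Bergstrom: $2,104,025 | Halvorsen: $1,066,325 | Delacroix: $1,481,400 | Okafor: $1,585,175 | Sato: $2,207,825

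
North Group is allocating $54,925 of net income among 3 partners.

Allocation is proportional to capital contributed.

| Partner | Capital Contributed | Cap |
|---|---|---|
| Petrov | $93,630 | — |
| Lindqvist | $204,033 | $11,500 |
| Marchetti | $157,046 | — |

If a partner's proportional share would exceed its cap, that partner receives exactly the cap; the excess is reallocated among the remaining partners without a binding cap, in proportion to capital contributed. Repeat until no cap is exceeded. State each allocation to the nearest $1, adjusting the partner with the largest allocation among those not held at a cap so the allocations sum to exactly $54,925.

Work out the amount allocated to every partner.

Combined capital contributed = 454,709.
Pro-rata shares before constraints: Petrov 11,309.71; Lindqvist 24,645.46; Marchetti 18,969.83.
Cap binds for Lindqvist ($11,500); remaining pool $43,425 reallocated over remaining capital contributed 250,676.
Redistributed shares: Petrov 16,219.67 → $16,220; Marchetti 27,205.33 → $27,205.

Petrov: $16,220; Lindqvist: $11,500; Marchetti: $27,205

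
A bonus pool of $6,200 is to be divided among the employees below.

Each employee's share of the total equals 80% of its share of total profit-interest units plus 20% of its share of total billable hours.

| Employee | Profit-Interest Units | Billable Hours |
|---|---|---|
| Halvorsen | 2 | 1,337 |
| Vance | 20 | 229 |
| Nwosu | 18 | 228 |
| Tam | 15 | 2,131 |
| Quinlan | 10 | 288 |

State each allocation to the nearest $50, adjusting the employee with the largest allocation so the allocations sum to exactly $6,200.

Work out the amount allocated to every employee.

Halvorsen: $550; Vance: $1,600; Nwosu: $1,450; Tam: $1,750; Quinlan: $850

Profit-interest units total 65; billable hours total 4,213.
Composite weights (80% profit-interest units + 20% billable hours): Halvorsen 0.0881; Vance 0.2570; Nwosu 0.2324; Tam 0.2858; Quinlan 0.1367.
Pro-rata amounts: Halvorsen 546.13; Vance 1,593.55; Nwosu 1,440.65; Tam 1,771.83; Quinlan 847.84.
Rounded to nearest $50: Halvorsen $550; Vance $1,600; Nwosu $1,450; Tam $1,750; Quinlan $850. Sum = $6,200.
Sum already equals the total — no adjustment.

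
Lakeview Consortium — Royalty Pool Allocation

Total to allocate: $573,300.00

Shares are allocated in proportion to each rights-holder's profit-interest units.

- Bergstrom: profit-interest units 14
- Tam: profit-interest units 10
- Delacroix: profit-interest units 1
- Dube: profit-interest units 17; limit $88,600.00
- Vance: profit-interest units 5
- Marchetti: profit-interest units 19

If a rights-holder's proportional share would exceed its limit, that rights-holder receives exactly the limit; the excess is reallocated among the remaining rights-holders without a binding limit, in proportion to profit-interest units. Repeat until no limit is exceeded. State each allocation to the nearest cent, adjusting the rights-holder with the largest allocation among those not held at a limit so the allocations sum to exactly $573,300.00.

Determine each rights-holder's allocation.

Bergstrom: $138,485.71 | Tam: $98,918.37 | Delacroix: $9,891.84 | Dube: $88,600.00 | Vance: $49,459.18 | Marchetti: $187,944.90

Sum of profit-interest units: 66.
Unconstrained shares: Bergstrom 121,609.0909; Tam 86,863.6364; Delacroix 8,686.3636; Dube 147,668.1818; Vance 43,431.8182; Marchetti 165,040.9091.
Cap binds for Dube ($88,600.00); residual $484,700.00 reallocated over remaining profit-interest units 49.
Remaining shares: Bergstrom 138,485.7143 → $138,485.71; Tam 98,918.3673 → $98,918.37; Delacroix 9,891.8367 → $9,891.84; Vance 49,459.1837 → $49,459.18; Marchetti 187,944.8980 → $187,944.90.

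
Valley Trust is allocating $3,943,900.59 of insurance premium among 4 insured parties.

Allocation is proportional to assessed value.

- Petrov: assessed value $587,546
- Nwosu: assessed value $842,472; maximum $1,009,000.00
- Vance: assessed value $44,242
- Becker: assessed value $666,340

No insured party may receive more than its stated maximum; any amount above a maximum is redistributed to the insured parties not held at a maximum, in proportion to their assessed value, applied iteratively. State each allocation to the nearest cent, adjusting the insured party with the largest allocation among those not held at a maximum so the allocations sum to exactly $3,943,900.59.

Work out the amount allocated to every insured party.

Petrov: $1,328,366.00 | Nwosu: $1,009,000.00 | Vance: $100,025.48 | Becker: $1,506,509.11

Total assessed value = 2,140,600.
Proportional shares (ignoring caps): Petrov 1,082,510.9857; Nwosu 1,552,193.6924; Vance 81,512.6833; Becker 1,227,683.2286.
Capped: Nwosu ($1,009,000.00); balance $2,934,900.59 reallocated over remaining assessed value 1,298,128.
Redistributed shares: Petrov 1,328,366.0025 → $1,328,366.00; Vance 100,025.4766 → $100,025.48; Becker 1,506,509.1109 → $1,506,509.11.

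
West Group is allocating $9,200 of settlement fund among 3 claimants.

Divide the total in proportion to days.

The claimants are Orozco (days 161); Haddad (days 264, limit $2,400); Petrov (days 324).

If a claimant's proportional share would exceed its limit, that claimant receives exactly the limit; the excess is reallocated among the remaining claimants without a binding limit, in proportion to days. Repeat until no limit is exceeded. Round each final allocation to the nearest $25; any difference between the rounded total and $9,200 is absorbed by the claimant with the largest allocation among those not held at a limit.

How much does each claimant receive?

Orozco: $2,250 | Haddad: $2,400 | Petrov: $4,550

Combined days = 749.
Proportional shares (ignoring caps): Orozco 1,977.57; Haddad 3,242.72; Petrov 3,979.71.
Held at cap: Haddad ($2,400); balance $6,800 reallocated over remaining days 485.
Shares after redistribution: Orozco 2,257.32 → $2,250; Petrov 4,542.68 → $4,550.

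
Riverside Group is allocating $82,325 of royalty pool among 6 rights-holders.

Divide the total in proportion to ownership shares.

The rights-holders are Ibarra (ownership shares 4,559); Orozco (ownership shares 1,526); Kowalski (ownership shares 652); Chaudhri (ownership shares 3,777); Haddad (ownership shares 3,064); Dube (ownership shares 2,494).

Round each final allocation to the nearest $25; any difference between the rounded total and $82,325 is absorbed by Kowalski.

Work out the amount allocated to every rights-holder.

Ibarra: $23,350 | Orozco: $7,825 | Kowalski: $3,325 | Chaudhri: $19,350 | Haddad: $15,700 | Dube: $12,775

Sum of ownership shares: 16,072.
Unrounded shares: Ibarra 4,559/16,072 × $82,325 = 23,352.39; Orozco 1,526/16,072 × $82,325 = 7,816.57; Kowalski 652/16,072 × $82,325 = 3,339.72; Chaudhri 3,777/16,072 × $82,325 = 19,346.78; Haddad 3,064/16,072 × $82,325 = 15,694.61; Dube 2,494/16,072 × $82,325 = 12,774.92.
At nearest $25: Ibarra $23,350; Orozco $7,825; Kowalski $3,350; Chaudhri $19,350; Haddad $15,700; Dube $12,775. Sum = $82,350.
Difference $82,325 − $82,350 = −$25 applied to Kowalski: Kowalski becomes $3,325.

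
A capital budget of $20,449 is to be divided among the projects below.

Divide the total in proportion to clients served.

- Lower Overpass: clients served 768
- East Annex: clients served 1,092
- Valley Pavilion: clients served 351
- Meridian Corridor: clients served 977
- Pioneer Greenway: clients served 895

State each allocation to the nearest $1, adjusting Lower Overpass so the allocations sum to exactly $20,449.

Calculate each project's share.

Clients served total: 4,083.
Unrounded shares: Lower Overpass 768/4,083 × $20,449 = 3,846.40; East Annex 1,092/4,083 × $20,449 = 5,469.09; Valley Pavilion 351/4,083 × $20,449 = 1,757.92; Meridian Corridor 977/4,083 × $20,449 = 4,893.14; Pioneer Greenway 895/4,083 × $20,449 = 4,482.45.
Rounded to nearest $1: Lower Overpass $3,846; East Annex $5,469; Valley Pavilion $1,758; Meridian Corridor $4,893; Pioneer Greenway $4,482. Sum = $20,448.
Difference $20,449 − $20,448 = +$1 applied to Lower Overpass: Lower Overpass becomes $3,847.

Lower Overpass: $3,847; East Annex: $5,469; Valley Pavilion: $1,758; Meridian Corridor: $4,893; Pioneer Greenway: $4,482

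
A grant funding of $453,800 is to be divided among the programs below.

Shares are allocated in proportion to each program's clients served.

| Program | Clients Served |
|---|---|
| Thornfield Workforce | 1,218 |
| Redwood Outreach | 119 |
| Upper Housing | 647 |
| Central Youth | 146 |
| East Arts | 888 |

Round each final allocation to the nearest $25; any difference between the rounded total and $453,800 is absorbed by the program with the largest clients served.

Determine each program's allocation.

Thornfield Workforce: $183,150 | Redwood Outreach: $17,900 | Upper Housing: $97,275 | Central Youth: $21,950 | East Arts: $133,525

Clients served total: 1,218 + 119 + 647 + 146 + 888 = 3,018.
Raw shares: Thornfield Workforce 183,143.94; Redwood Outreach 17,893.37; Upper Housing 97,285.82; Central Youth 21,953.21; East Arts 133,523.66.
After rounding ($25): Thornfield Workforce $183,150; Redwood Outreach $17,900; Upper Housing $97,275; Central Youth $21,950; East Arts $133,525. Sum = $453,800.
Sum already equals the total — no adjustment.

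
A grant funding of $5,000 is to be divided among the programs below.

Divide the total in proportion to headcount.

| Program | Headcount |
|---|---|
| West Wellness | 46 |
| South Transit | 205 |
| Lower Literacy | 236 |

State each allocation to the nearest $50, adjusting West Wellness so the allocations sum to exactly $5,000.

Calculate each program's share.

Headcount total: 487.
Pro-rata amounts: West Wellness 46/487 × $5,000 = 472.28; South Transit 205/487 × $5,000 = 2,104.72; Lower Literacy 236/487 × $5,000 = 2,423.00.
At nearest $50: West Wellness $450; South Transit $2,100; Lower Literacy $2,400. Sum = $4,950.
Difference $5,000 − $4,950 = +$50 applied to West Wellness: West Wellness becomes $500.

West Wellness: $500 · South Transit: $2,100 · Lower Literacy: $2,400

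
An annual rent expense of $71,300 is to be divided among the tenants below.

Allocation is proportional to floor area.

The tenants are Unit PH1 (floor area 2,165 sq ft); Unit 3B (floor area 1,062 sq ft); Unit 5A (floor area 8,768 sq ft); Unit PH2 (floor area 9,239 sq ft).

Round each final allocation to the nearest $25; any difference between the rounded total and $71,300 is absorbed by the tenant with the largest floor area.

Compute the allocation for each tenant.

Unit PH1: $7,275; Unit 3B: $3,575; Unit 5A: $29,450; Unit PH2: $31,000

Sum of floor area: 21,234.
Raw shares: Unit PH1 2,165/21,234 × $71,300 = 7,269.69; Unit 3B 1,062/21,234 × $71,300 = 3,566.01; Unit 5A 8,768/21,234 × $71,300 = 29,441.39; Unit PH2 9,239/21,234 × $71,300 = 31,022.92.
At nearest $25: Unit PH1 $7,275; Unit 3B $3,575; Unit 5A $29,450; Unit PH2 $31,025. Sum = $71,325.
Difference $71,300 − $71,325 = −$25 applied to largest floor area (Unit PH2): Unit PH2 becomes $31,000.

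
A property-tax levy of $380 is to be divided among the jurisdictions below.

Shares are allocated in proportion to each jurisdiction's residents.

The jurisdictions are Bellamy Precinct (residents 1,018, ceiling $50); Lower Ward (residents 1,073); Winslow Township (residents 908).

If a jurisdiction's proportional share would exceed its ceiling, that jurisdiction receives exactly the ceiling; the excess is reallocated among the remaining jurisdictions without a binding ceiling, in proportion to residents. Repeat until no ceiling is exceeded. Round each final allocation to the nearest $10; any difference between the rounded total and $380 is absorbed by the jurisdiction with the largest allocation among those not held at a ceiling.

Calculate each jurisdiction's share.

Combined residents = 2,999.
Unconstrained shares: Bellamy Precinct 128.99; Lower Ward 135.96; Winslow Township 115.05.
Held at cap: Bellamy Precinct ($50); remaining pool $330 reallocated over remaining residents 1,981.
Shares after redistribution: Lower Ward 178.74 → $180; Winslow Township 151.26 → $150.

Bellamy Precinct: $50; Lower Ward: $180; Winslow Township: $150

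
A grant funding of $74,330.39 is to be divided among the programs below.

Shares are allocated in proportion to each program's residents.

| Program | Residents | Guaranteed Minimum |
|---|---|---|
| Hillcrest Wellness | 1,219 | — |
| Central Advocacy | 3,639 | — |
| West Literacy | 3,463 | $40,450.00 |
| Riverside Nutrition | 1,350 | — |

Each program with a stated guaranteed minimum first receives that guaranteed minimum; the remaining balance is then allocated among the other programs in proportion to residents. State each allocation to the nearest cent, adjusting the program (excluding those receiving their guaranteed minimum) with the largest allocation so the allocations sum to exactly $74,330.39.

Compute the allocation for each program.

Guaranteed amounts: West Literacy $40,450.00. Balance $33,880.39.
Balance split over remaining residents 6,208: Hillcrest Wellness 6,652.7377 → $6,652.74; Central Advocacy 19,859.9773 → $19,859.98; Riverside Nutrition 7,367.67502 → $7,367.68.
Rounding difference −$0.01 applied to Central Advocacy → $19,859.97.

Hillcrest Wellness: $6,652.74 | Central Advocacy: $19,859.97 | West Literacy: $40,450.00 | Riverside Nutrition: $7,367.68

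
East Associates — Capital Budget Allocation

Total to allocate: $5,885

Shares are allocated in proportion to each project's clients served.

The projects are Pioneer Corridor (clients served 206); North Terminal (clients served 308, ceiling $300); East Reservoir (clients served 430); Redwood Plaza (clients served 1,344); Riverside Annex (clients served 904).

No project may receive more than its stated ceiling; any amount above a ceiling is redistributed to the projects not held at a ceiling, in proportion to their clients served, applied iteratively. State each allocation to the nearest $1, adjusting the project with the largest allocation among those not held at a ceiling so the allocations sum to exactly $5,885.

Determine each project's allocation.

Combined clients served = 3,192.
Proportional shares (ignoring caps): Pioneer Corridor 379.80; North Terminal 567.85; East Reservoir 792.78; Redwood Plaza 2,477.89; Riverside Annex 1,666.68.
Cap binds for North Terminal ($300); remaining pool $5,585 reallocated over remaining clients served 2,884.
Redistributed shares: Pioneer Corridor 398.93 → $399; East Reservoir 832.71 → $833; Redwood Plaza 2,602.72 → $2,603; Riverside Annex 1,750.64 → $1,751.
Rounding difference −$1 applied to Redwood Plaza → $2,602.

Pioneer Corridor: $399 · North Terminal: $300 · East Reservoir: $833 · Redwood Plaza: $2,602 · Riverside Annex: $1,751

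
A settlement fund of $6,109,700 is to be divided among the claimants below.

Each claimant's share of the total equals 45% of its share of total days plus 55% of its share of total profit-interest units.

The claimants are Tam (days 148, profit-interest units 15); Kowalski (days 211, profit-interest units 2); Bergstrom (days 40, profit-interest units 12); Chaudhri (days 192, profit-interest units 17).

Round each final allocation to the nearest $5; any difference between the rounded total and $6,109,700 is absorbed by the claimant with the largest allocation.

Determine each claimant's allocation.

Tam: $1,784,265; Kowalski: $1,127,685; Bergstrom: $1,062,690; Chaudhri: $2,135,060

Totals — days 591, profit-interest units 46.
Composite weights (45% days + 55% profit-interest units): Tam 0.2920; Kowalski 0.1846; Bergstrom 0.1739; Chaudhri 0.3495.
Raw shares: Tam 1,784,265.68; Kowalski 1,127,685.30; Bergstrom 1,062,691.36; Chaudhri 2,135,057.66.
After rounding ($5): Tam $1,784,265; Kowalski $1,127,685; Bergstrom $1,062,690; Chaudhri $2,135,060. Sum = $6,109,700.
Sum already equals the total — no adjustment.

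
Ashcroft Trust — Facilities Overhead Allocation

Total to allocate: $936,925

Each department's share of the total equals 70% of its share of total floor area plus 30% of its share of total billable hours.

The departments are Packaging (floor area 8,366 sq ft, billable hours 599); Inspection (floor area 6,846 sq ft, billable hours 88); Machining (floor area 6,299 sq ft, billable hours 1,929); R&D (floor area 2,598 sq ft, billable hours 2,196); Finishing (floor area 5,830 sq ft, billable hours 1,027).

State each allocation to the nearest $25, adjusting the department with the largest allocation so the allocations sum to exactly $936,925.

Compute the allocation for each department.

Floor area total 29,939; billable hours total 5,839.
Combined weights (70% floor area + 30% billable hours): Packaging 0.2264; Inspection 0.1646; Machining 0.2464; R&D 0.1736; Finishing 0.1891.
Unrounded shares: Packaging 212,101.28; Inspection 154,205.48; Machining 230,844.80; R&D 162,623.06; Finishing 177,150.39.
After rounding ($25): Packaging $212,100; Inspection $154,200; Machining $230,850; R&D $162,625; Finishing $177,150. Sum = $936,925.
No rounding difference to absorb.

Packaging: $212,100 | Inspection: $154,200 | Machining: $230,850 | R&D: $162,625 | Finishing: $177,150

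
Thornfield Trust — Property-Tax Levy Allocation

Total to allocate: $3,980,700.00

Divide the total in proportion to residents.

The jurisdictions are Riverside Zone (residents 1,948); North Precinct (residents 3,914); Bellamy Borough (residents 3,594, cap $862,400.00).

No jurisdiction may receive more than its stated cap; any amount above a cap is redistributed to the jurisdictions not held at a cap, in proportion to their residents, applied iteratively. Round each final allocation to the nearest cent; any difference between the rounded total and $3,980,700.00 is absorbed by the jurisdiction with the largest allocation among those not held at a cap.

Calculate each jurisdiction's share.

Riverside Zone: $1,036,241.62; North Precinct: $2,082,058.38; Bellamy Borough: $862,400.00

Total residents = 9,456.
Pro-rata shares before constraints: Riverside Zone 820,051.1421; North Precinct 1,647,679.7589; Bellamy Borough 1,512,969.0990.
Held at cap: Bellamy Borough ($862,400.00); residual $3,118,300.00 reallocated over remaining residents 5,862.
Redistributed shares: Riverside Zone 1,036,241.6240 → $1,036,241.62; North Precinct 2,082,058.3760 → $2,082,058.38.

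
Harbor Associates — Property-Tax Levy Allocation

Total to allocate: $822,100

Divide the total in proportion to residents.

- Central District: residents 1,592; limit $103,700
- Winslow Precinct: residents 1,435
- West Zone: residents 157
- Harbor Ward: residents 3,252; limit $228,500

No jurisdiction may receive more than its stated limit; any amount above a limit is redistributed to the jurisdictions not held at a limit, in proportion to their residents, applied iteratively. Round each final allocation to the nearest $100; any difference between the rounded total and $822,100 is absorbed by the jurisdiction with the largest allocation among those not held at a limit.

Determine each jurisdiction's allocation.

Central District: $103,700 · Winslow Precinct: $441,600 · West Zone: $48,300 · Harbor Ward: $228,500

Total residents = 6,436.
Proportional shares (ignoring caps): Central District 203,353.51; Winslow Precinct 183,299.18; West Zone 20,054.33; Harbor Ward 415,392.98.
Held at cap: Central District ($103,700), Harbor Ward ($228,500); residual $489,900 reallocated over remaining residents 1,592.
Redistributed shares: Winslow Precinct 441,587.00 → $441,600; West Zone 48,313.00 → $48,300.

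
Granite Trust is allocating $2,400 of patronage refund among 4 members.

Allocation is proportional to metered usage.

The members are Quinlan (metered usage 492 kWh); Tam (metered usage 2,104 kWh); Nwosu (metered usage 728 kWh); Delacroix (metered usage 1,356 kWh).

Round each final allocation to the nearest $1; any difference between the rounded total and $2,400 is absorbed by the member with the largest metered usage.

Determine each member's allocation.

Combined metered usage = 4,680.
Proportional shares: Quinlan 492/4,680 × $2,400 = 252.31; Tam 2,104/4,680 × $2,400 = 1,078.97; Nwosu 728/4,680 × $2,400 = 373.33; Delacroix 1,356/4,680 × $2,400 = 695.38.
At nearest $1: Quinlan $252; Tam $1,079; Nwosu $373; Delacroix $695. Sum = $2,399.
Difference $2,400 − $2,399 = +$1 applied to largest metered usage (Tam): Tam becomes $1,080.

Quinlan: $252; Tam: $1,080; Nwosu: $373; Delacroix: $695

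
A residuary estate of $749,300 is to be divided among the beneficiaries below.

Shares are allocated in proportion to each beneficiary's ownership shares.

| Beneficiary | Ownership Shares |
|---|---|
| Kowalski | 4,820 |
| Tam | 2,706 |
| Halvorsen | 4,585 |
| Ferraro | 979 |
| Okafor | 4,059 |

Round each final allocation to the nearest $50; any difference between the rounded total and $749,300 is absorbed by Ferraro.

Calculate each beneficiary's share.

Kowalski: $210,600 | Tam: $118,250 | Halvorsen: $200,350 | Ferraro: $42,750 | Okafor: $177,350

Sum of ownership shares: 17,149.
Raw shares: Kowalski 4,820/17,149 × $749,300 = 210,602.72; Tam 2,706/17,149 × $749,300 = 118,234.64; Halvorsen 4,585/17,149 × $749,300 = 200,334.74; Ferraro 979/17,149 × $749,300 = 42,775.95; Okafor 4,059/17,149 × $749,300 = 177,351.96.
After rounding ($50): Kowalski $210,600; Tam $118,250; Halvorsen $200,350; Ferraro $42,800; Okafor $177,350. Sum = $749,350.
Difference $749,300 − $749,350 = −$50 applied to Ferraro: Ferraro becomes $42,750.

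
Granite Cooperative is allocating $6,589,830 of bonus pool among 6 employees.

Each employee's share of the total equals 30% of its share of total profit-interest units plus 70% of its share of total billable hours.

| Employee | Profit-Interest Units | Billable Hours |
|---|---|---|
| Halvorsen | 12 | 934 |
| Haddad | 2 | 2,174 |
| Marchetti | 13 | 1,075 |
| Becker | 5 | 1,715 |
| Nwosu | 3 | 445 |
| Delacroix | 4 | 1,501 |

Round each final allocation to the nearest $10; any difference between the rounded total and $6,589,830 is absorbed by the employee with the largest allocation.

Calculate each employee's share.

Totals — profit-interest units 39, billable hours 7,844.
Blended shares (30% profit-interest units + 70% billable hours): Halvorsen 0.1757; Haddad 0.2094; Marchetti 0.1959; Becker 0.1915; Nwosu 0.0628; Delacroix 0.1647.
Unrounded shares: Halvorsen 1,157,556.51; Haddad 1,379,862.79; Marchetti 1,291,166.46; Becker 1,262,008.15; Nwosu 413,767.55; Delacroix 1,085,468.54.
After rounding ($10): Halvorsen $1,157,560; Haddad $1,379,860; Marchetti $1,291,170; Becker $1,262,010; Nwosu $413,770; Delacroix $1,085,470. Sum = $6,589,840.
Difference $6,589,830 − $6,589,840 = −$10 applied to largest allocation (Haddad): Haddad becomes $1,379,850.

Halvorsen: $1,157,560 | Haddad: $1,379,850 | Marchetti: $1,291,170 | Becker: $1,262,010 | Nwosu: $413,770 | Delacroix: $1,085,470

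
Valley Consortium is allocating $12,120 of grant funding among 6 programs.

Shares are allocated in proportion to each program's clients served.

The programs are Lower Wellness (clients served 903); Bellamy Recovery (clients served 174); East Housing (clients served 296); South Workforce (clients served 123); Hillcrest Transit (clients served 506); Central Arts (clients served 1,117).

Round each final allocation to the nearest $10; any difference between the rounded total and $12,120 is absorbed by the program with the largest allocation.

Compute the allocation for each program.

Clients served total: 3,119.
Unrounded shares: Lower Wellness 903/3,119 × $12,120 = 3,508.93; Bellamy Recovery 174/3,119 × $12,120 = 676.14; East Housing 296/3,119 × $12,120 = 1,150.21; South Workforce 123/3,119 × $12,120 = 477.96; Hillcrest Transit 506/3,119 × $12,120 = 1,966.25; Central Arts 1,117/3,119 × $12,120 = 4,340.51.
Rounded to nearest $10: Lower Wellness $3,510; Bellamy Recovery $680; East Housing $1,150; South Workforce $480; Hillcrest Transit $1,970; Central Arts $4,340. Sum = $12,130.
Difference $12,120 − $12,130 = −$10 applied to largest allocation (Central Arts): Central Arts becomes $4,330.

Lower Wellness: $3,510; Bellamy Recovery: $680; East Housing: $1,150; South Workforce: $480; Hillcrest Transit: $1,970; Central Arts: $4,330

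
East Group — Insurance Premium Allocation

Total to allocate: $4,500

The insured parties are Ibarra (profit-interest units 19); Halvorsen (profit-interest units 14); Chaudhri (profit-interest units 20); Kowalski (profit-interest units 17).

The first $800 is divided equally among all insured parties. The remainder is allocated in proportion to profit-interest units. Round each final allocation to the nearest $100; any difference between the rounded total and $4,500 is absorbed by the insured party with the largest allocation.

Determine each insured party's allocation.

Ibarra: $1,200 | Halvorsen: $900 | Chaudhri: $1,300 | Kowalski: $1,100

Equal tier: $800 ÷ 4 = $200 apiece.
Remainder $3,700 by profit-interest units (total 70): Ibarra 1,004.29 → $1,000; Halvorsen 740.00 → $700; Chaudhri 1,057.14 → $1,100; Kowalski 898.57 → $900.
Totals: Ibarra $200 + $1,000 = $1,200; Halvorsen $200 + $700 = $900; Chaudhri $200 + $1,100 = $1,300; Kowalski $200 + $900 = $1,100.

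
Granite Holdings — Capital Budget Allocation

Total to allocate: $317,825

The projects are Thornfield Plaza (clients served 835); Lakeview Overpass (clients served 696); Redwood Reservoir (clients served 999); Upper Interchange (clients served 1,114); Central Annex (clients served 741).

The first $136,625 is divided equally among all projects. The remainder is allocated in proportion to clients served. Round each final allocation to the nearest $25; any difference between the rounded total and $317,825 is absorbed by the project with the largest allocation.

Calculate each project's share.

First tranche $136,625 split equally: $27,325 each.
Remainder $181,200 by clients served (total 4,385): Thornfield Plaza 34,504.45 → $34,500; Lakeview Overpass 28,760.59 → $28,750; Redwood Reservoir 41,281.37 → $41,275; Upper Interchange 46,033.48 → $46,025; Central Annex 30,620.11 → $30,625.
Rounding difference +$25 on remainder applied to Upper Interchange.
Totals: Thornfield Plaza $27,325 + $34,500 = $61,825; Lakeview Overpass $27,325 + $28,750 = $56,075; Redwood Reservoir $27,325 + $41,275 = $68,600; Upper Interchange $27,325 + $46,050 = $73,375; Central Annex $27,325 + $30,625 = $57,950.

Thornfield Plaza: $61,825 | Lakeview Overpass: $56,075 | Redwood Reservoir: $68,600 | Upper Interchange: $73,375 | Central Annex: $57,950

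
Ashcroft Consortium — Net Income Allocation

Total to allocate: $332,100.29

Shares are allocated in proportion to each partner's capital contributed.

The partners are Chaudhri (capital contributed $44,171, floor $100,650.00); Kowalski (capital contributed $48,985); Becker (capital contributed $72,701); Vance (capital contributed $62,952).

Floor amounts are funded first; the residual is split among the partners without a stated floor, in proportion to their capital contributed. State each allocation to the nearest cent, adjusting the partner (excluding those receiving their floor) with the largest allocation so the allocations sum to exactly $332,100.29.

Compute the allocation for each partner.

Minimums first: Chaudhri $100,650.00. Balance $231,450.29.
Balance split over remaining capital contributed 184,638: Kowalski 61,404.4371 → $61,404.44; Becker 91,133.2853 → $91,133.29; Vance 78,912.5676 → $78,912.57.
Rounding difference −$0.01 applied to Becker → $91,133.28.

Chaudhri: $100,650.00; Kowalski: $61,404.44; Becker: $91,133.28; Vance: $78,912.57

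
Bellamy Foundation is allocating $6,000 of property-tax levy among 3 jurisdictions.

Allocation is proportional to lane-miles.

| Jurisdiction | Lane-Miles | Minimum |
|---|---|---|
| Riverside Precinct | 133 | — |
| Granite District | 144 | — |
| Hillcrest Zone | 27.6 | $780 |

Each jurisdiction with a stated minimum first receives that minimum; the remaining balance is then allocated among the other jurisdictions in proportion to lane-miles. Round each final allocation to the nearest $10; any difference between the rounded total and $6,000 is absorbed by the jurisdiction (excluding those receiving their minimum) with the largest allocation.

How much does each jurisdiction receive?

Minimums first: Hillcrest Zone $780. Remaining pool $5,220.
Remaining pool split over remaining lane-miles 277: Riverside Precinct 2,506.35 → $2,510; Granite District 2,713.65 → $2,710.

Riverside Precinct: $2,510 | Granite District: $2,710 | Hillcrest Zone: $780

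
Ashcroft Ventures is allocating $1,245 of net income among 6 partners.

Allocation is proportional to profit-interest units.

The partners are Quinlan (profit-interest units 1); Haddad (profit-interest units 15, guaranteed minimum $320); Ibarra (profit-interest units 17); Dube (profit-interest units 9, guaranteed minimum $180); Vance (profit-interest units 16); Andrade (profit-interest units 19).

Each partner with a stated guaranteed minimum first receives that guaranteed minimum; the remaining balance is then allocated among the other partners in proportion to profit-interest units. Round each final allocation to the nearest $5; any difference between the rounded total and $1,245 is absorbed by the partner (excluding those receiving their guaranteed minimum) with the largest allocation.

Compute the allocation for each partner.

Quinlan: $15 | Haddad: $320 | Ibarra: $240 | Dube: $180 | Vance: $225 | Andrade: $265

Minimums first: Haddad $320; Dube $180. Residual $745.
Residual split over remaining profit-interest units 53: Quinlan 14.06 → $15; Ibarra 238.96 → $240; Vance 224.91 → $225; Andrade 267.08 → $265.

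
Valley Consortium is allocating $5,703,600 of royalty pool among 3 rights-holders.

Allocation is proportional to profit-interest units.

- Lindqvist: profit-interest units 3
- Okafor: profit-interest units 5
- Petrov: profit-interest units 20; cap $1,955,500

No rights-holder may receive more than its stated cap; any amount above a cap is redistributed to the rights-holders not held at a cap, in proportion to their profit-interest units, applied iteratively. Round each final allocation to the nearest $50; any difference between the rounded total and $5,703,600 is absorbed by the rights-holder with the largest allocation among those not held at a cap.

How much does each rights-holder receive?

Lindqvist: $1,405,550 · Okafor: $2,342,550 · Petrov: $1,955,500

Sum of profit-interest units: 28.
Unconstrained shares: Lindqvist 611,100.00; Okafor 1,018,500.00; Petrov 4,074,000.00.
Cap binds for Petrov ($1,955,500); remaining pool $3,748,100 reallocated over remaining profit-interest units 8.
Remaining shares: Lindqvist 1,405,537.50 → $1,405,550; Okafor 2,342,562.50 → $2,342,550.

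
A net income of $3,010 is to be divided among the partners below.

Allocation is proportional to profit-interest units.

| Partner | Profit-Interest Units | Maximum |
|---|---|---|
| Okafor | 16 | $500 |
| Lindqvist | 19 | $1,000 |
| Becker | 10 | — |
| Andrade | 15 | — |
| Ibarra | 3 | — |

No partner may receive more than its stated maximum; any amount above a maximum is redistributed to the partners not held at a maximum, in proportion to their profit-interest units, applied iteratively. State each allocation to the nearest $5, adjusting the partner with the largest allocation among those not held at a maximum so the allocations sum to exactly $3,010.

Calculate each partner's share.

Okafor: $500; Lindqvist: $1,000; Becker: $540; Andrade: $810; Ibarra: $160

Profit-interest units total: 63.
Proportional shares (ignoring caps): Okafor 764.44; Lindqvist 907.78; Becker 477.78; Andrade 716.67; Ibarra 143.33.
Capped: Okafor ($500); balance $2,510 reallocated over remaining profit-interest units 47.
Capped: Lindqvist ($1,000); balance $1,510 reallocated over remaining profit-interest units 28.
Redistributed shares: Becker 539.29 → $540; Andrade 808.93 → $810; Ibarra 161.79 → $160.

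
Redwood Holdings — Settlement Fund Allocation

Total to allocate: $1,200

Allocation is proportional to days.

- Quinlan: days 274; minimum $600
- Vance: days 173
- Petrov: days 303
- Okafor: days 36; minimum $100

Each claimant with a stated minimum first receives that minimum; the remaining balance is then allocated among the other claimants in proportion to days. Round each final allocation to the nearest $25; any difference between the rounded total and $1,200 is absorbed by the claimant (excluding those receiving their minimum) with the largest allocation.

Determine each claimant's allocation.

Minimums first: Quinlan $600; Okafor $100. Residual $500.
Residual split over remaining days 476: Vance 181.72 → $175; Petrov 318.28 → $325.

Quinlan: $600 | Vance: $175 | Petrov: $325 | Okafor: $100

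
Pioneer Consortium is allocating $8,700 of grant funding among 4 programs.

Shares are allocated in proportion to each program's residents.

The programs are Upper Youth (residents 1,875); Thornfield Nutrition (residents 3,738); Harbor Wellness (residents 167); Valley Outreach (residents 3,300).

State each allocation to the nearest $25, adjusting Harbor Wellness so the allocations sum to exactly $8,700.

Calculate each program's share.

Upper Youth: $1,800 · Thornfield Nutrition: $3,575 · Harbor Wellness: $175 · Valley Outreach: $3,150

Sum of residents: 9,080.
Pro-rata amounts: Upper Youth 1,875/9,080 × $8,700 = 1,796.53; Thornfield Nutrition 3,738/9,080 × $8,700 = 3,581.56; Harbor Wellness 167/9,080 × $8,700 = 160.01; Valley Outreach 3,300/9,080 × $8,700 = 3,161.89.
Rounded to nearest $25: Upper Youth $1,800; Thornfield Nutrition $3,575; Harbor Wellness $150; Valley Outreach $3,150. Sum = $8,675.
Difference $8,700 − $8,675 = +$25 applied to Harbor Wellness: Harbor Wellness becomes $175.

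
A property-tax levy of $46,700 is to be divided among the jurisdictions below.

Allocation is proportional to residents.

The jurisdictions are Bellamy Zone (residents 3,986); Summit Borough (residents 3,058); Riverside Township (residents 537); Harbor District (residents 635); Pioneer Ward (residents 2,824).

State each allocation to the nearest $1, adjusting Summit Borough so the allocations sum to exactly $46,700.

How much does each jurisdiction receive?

Bellamy Zone: $16,861 | Summit Borough: $12,935 | Riverside Township: $2,272 | Harbor District: $2,686 | Pioneer Ward: $11,946

Combined residents = 11,040.
Raw shares: Bellamy Zone 3,986/11,040 × $46,700 = 16,861.07; Summit Borough 3,058/11,040 × $46,700 = 12,935.56; Riverside Township 537/11,040 × $46,700 = 2,271.55; Harbor District 635/11,040 × $46,700 = 2,686.10; Pioneer Ward 2,824/11,040 × $46,700 = 11,945.72.
At nearest $1: Bellamy Zone $16,861; Summit Borough $12,936; Riverside Township $2,272; Harbor District $2,686; Pioneer Ward $11,946. Sum = $46,701.
Difference $46,700 − $46,701 = −$1 applied to Summit Borough: Summit Borough becomes $12,935.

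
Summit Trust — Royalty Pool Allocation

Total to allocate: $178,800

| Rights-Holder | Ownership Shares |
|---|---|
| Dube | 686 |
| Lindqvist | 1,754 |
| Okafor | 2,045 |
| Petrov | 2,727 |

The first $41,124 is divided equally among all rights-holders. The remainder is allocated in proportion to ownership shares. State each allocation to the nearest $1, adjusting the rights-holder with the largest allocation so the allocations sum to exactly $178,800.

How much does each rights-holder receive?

Dube: $23,377; Lindqvist: $43,765; Okafor: $49,320; Petrov: $62,338

First tranche $41,124 split equally: $10,281 each.
Remainder $137,676 by ownership shares (total 7,212): Dube 13,095.64 → $13,096; Lindqvist 33,483.60 → $33,484; Okafor 39,038.74 → $39,039; Petrov 52,058.02 → $52,058.
Rounding difference −$1 on remainder applied to Petrov.
Totals: Dube $10,281 + $13,096 = $23,377; Lindqvist $10,281 + $33,484 = $43,765; Okafor $10,281 + $39,039 = $49,320; Petrov $10,281 + $52,057 = $62,338.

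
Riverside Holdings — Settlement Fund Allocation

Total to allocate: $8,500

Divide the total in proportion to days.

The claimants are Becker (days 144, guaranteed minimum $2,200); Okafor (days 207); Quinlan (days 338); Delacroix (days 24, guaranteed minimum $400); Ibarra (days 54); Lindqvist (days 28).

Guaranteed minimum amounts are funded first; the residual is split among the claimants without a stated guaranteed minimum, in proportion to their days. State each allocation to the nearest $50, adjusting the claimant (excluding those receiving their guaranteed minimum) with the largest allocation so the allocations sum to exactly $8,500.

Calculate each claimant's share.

Becker: $2,200 | Okafor: $1,950 | Quinlan: $3,200 | Delacroix: $400 | Ibarra: $500 | Lindqvist: $250

Fund the minimums — Becker $2,200; Delacroix $400. Residual $5,900.
Residual split over remaining days 627: Okafor 1,947.85 → $1,950; Quinlan 3,180.54 → $3,200; Ibarra 508.13 → $500; Lindqvist 263.48 → $250.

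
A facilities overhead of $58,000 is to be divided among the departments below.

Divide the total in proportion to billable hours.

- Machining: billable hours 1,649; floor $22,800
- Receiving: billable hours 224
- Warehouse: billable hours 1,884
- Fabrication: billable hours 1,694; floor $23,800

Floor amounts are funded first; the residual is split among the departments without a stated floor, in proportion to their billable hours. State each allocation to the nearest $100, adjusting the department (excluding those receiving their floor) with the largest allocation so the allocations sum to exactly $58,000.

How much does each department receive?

Machining: $22,800 · Receiving: $1,200 · Warehouse: $10,200 · Fabrication: $23,800

Guaranteed amounts: Machining $22,800; Fabrication $23,800. Remaining pool $11,400.
Remaining pool split over remaining billable hours 2,108: Receiving 1,211.39 → $1,200; Warehouse 10,188.61 → $10,200.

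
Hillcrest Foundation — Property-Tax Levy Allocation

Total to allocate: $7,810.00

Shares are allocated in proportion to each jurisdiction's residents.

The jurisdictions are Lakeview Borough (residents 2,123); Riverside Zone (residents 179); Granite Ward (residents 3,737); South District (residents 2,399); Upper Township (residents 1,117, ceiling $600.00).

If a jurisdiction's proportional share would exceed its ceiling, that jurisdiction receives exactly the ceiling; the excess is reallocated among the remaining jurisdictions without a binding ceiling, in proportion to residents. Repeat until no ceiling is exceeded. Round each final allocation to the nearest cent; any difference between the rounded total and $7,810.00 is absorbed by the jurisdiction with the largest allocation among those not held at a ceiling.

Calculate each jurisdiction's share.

Total residents = 9,555.
Pro-rata shares before constraints: Lakeview Borough 1,735.2831; Riverside Zone 146.3098; Granite Ward 3,054.5233; South District 1,960.8781; Upper Township 913.0058.
Held at cap: Upper Township ($600.00); balance $7,210.00 reallocated over remaining residents 8,438.
Redistributed shares: Lakeview Borough 1,814.0353 → $1,814.04; Riverside Zone 152.9498 → $152.95; Granite Ward 3,193.1465 → $3,193.15; South District 2,049.8685 → $2,049.87.
Rounding difference −$0.01 applied to Granite Ward → $3,193.14.

Lakeview Borough: $1,814.04; Riverside Zone: $152.95; Granite Ward: $3,193.14; South District: $2,049.87; Upper Township: $600.00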